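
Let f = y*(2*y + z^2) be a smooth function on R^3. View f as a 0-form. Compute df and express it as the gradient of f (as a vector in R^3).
df = (0) dx + (4*y + z^2) dy + (2*y*z) dz; grad f = (0, 4*y + z^2, 2*y*z)

For a 0-form f, d f = (∂f/∂x) dx + (∂f/∂y) dy + (∂f/∂z) dz. The components of the vector representation are exactly the entries of grad f in Cartesian coordinates:
  ∂f/∂x = 0
  ∂f/∂y = 4*y + z^2
  ∂f/∂z = 2*y*z.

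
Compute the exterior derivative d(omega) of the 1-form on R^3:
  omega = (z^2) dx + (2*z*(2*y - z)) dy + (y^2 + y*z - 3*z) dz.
d(omega) = (-2*z) dx ∧ dz + (-2*y + 5*z) dy ∧ dz

For a 1-form omega = sum_i f_i dx_i, the exterior derivative is
  d(omega) = sum_{i < j} (∂f_j/∂x_i - ∂f_i/∂x_j) dx_i ∧ dx_j.
  coefficient of dx ∧ dz: ∂f_3/∂x - ∂f_1/∂z = ∂(y^2 + y*z - 3*z)/∂x - ∂(z^2)/∂z = -2*z
  coefficient of dy ∧ dz: ∂f_3/∂y - ∂f_2/∂z = ∂(y^2 + y*z - 3*z)/∂y - ∂(2*z*(2*y - z))/∂z = -2*y + 5*z
Assembling: d(omega) = (-2*z) dx ∧ dz + (-2*y + 5*z) dy ∧ dz.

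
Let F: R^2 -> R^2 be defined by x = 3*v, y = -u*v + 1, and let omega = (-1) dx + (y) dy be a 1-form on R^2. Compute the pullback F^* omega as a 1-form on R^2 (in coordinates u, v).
F^* omega = (v*(u*v - 1)) du + (u^2*v - u - 3) dv

Using F^*(f dg) = (f ∘ F) d(g ∘ F), substitute each coordinate x_i by F_i(u, v) in f_i, and replace dx_i by d F_i = (∂F_i/∂u) du + (∂F_i/∂v) dv.
  For the x component: f_1(F) = -1; d F_1 = (0) du + (3) dv
  For the y component: f_2(F) = -u*v + 1; d F_2 = (-v) du + (-u) dv
Combining and collecting du, dv coefficients:
  coeff of du: v*(u*v - 1)
  coeff of dv: u^2*v - u - 3
F^* omega = (v*(u*v - 1)) du + (u^2*v - u - 3) dv.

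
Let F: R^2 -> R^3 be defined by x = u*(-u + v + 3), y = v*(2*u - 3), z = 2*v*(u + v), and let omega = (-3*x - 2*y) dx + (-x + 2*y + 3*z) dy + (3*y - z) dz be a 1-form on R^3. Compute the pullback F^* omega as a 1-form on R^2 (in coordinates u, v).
F^* omega = (-6*u^3 + 19*u^2*v + 27*u^2 + 19*u*v^2 - 48*u*v - 27*u + 8*v^3 - 24*v^2 + 18*v) du + (5*u^3 + 19*u^2*v - 18*u^2 + 24*u*v^2 - 51*u*v + 9*u - 8*v^3 - 54*v^2 + 18*v) dv

Using F^*(f dg) = (f ∘ F) d(g ∘ F), substitute each coordinate x_i by F_i(u, v) in f_i, and replace dx_i by d F_i = (∂F_i/∂u) du + (∂F_i/∂v) dv.
  For the x component: f_1(F) = 3*u^2 - 7*u*v - 9*u + 6*v; d F_1 = (-2*u + v + 3) du + (u) dv
  For the y component: f_2(F) = u^2 + 9*u*v - 3*u + 6*v^2 - 6*v; d F_2 = (2*v) du + (2*u - 3) dv
  For the z component: f_3(F) = v*(4*u - 2*v - 9); d F_3 = (2*v) du + (2*u + 4*v) dv
Combining and collecting du, dv coefficients:
  coeff of du: -6*u^3 + 19*u^2*v + 27*u^2 + 19*u*v^2 - 48*u*v - 27*u + 8*v^3 - 24*v^2 + 18*v
  coeff of dv: 5*u^3 + 19*u^2*v - 18*u^2 + 24*u*v^2 - 51*u*v + 9*u - 8*v^3 - 54*v^2 + 18*v
F^* omega = (-6*u^3 + 19*u^2*v + 27*u^2 + 19*u*v^2 - 48*u*v - 27*u + 8*v^3 - 24*v^2 + 18*v) du + (5*u^3 + 19*u^2*v - 18*u^2 + 24*u*v^2 - 51*u*v + 9*u - 8*v^3 - 54*v^2 + 18*v) dv.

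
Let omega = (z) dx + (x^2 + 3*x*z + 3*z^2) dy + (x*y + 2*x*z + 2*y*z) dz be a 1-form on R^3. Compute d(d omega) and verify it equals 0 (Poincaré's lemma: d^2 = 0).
d(d omega) = 0

Step 1: d omega = sum_{i<j} (∂f_j/∂x_i - ∂f_i/∂x_j) dx_i ∧ dx_j:
  coeff of dx ∧ dy: 2*x + 3*z
  coeff of dx ∧ dz: y + 2*z - 1
  coeff of dy ∧ dz: -2*x - 4*z
Step 2: Apply d again to each 2-form coefficient. The only possible 3-form in R^3 is dx ∧ dy ∧ dz, with coefficient
  ∂(coeff of dy∧dz)/∂x - ∂(coeff of dx∧dz)/∂y + ∂(coeff of dx∧dy)/∂z
  = ∂/∂x (-2*x - 4*z) - ∂/∂y (y + 2*z - 1) + ∂/∂z (2*x + 3*z).
Each of these terms simplifies to sums of mixed partials that cancel in pairs. The result is 0 (by equality of mixed partials for smooth functions — Schwarz / Clairaut).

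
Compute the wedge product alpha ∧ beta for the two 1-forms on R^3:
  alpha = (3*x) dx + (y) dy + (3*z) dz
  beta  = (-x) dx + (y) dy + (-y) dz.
alpha ∧ beta = (4*x*y) dx ∧ dy + (3*x*(-y + z)) dx ∧ dz + (-y*(y + 3*z)) dy ∧ dz

Distribute the wedge, using dx_i ∧ dx_j = -dx_j ∧ dx_i and dx_i ∧ dx_i = 0. For each pair (i, j) with i < j, the coefficient of dx_i ∧ dx_j in alpha ∧ beta is (alpha_i * beta_j - alpha_j * beta_i). Collecting: alpha ∧ beta = (4*x*y) dx ∧ dy + (3*x*(-y + z)) dx ∧ dz + (-y*(y + 3*z)) dy ∧ dz.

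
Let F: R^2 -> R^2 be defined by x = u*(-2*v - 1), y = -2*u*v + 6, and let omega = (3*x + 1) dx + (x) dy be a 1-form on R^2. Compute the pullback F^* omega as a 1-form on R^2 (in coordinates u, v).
F^* omega = (16*u*v^2 + 14*u*v + 3*u - 2*v - 1) du + (2*u*(8*u*v + 4*u - 1)) dv

Using F^*(f dg) = (f ∘ F) d(g ∘ F), substitute each coordinate x_i by F_i(u, v) in f_i, and replace dx_i by d F_i = (∂F_i/∂u) du + (∂F_i/∂v) dv.
  For the x component: f_1(F) = -6*u*v - 3*u + 1; d F_1 = (-2*v - 1) du + (-2*u) dv
  For the y component: f_2(F) = u*(-2*v - 1); d F_2 = (-2*v) du + (-2*u) dv
Combining and collecting du, dv coefficients:
  coeff of du: 16*u*v^2 + 14*u*v + 3*u - 2*v - 1
  coeff of dv: 2*u*(8*u*v + 4*u - 1)
F^* omega = (16*u*v^2 + 14*u*v + 3*u - 2*v - 1) du + (2*u*(8*u*v + 4*u - 1)) dv.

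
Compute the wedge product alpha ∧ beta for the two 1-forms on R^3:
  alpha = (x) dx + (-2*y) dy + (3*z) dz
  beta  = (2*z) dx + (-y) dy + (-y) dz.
alpha ∧ beta = (y*(-x + 4*z)) dx ∧ dy + (-x*y - 6*z^2) dx ∧ dz + (y*(2*y + 3*z)) dy ∧ dz

Distribute the wedge, using dx_i ∧ dx_j = -dx_j ∧ dx_i and dx_i ∧ dx_i = 0. For each pair (i, j) with i < j, the coefficient of dx_i ∧ dx_j in alpha ∧ beta is (alpha_i * beta_j - alpha_j * beta_i). Collecting: alpha ∧ beta = (y*(-x + 4*z)) dx ∧ dy + (-x*y - 6*z^2) dx ∧ dz + (y*(2*y + 3*z)) dy ∧ dz.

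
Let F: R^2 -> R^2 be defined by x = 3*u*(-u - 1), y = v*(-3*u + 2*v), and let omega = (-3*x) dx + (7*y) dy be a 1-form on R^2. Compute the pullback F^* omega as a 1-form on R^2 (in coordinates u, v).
F^* omega = (-54*u^3 - 81*u^2 + 63*u*v^2 - 27*u - 42*v^3) du + (7*v*(9*u^2 - 18*u*v + 8*v^2)) dv

Using F^*(f dg) = (f ∘ F) d(g ∘ F), substitute each coordinate x_i by F_i(u, v) in f_i, and replace dx_i by d F_i = (∂F_i/∂u) du + (∂F_i/∂v) dv.
  For the x component: f_1(F) = 9*u*(u + 1); d F_1 = (-6*u - 3) du + (0) dv
  For the y component: f_2(F) = 7*v*(-3*u + 2*v); d F_2 = (-3*v) du + (-3*u + 4*v) dv
Combining and collecting du, dv coefficients:
  coeff of du: -54*u^3 - 81*u^2 + 63*u*v^2 - 27*u - 42*v^3
  coeff of dv: 7*v*(9*u^2 - 18*u*v + 8*v^2)
F^* omega = (-54*u^3 - 81*u^2 + 63*u*v^2 - 27*u - 42*v^3) du + (7*v*(9*u^2 - 18*u*v + 8*v^2)) dv.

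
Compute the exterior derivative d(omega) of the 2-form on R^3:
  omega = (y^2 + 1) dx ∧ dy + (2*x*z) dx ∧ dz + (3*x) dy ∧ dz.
d(omega) = (3) dx ∧ dy ∧ dz

For a 2-form omega = sum_{i<j} g_{ij} dx_i ∧ dx_j, the exterior derivative is
  d(omega) = sum_{i<j} d(g_{ij}) ∧ dx_i ∧ dx_j = sum_{i<j, k} (∂g_{ij}/∂x_k) dx_k ∧ dx_i ∧ dx_j.
Expand each term, using dx_k ∧ dx_i ∧ dx_j = sgn(permutation) dx_{(a)} ∧ dx_{(b)} ∧ dx_{(c)} with (a < b < c) sorted:
  d(3*x) includes (∂/∂x)(3*x) dx = (3) dx, which multiplied by dy ∧ dz gives (3) dx ∧ dy ∧ dz
Collecting like 3-forms: d(omega) = (3) dx ∧ dy ∧ dz.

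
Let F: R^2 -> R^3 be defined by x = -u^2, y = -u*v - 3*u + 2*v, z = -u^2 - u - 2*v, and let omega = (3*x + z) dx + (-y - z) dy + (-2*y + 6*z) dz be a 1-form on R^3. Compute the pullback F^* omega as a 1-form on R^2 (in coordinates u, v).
F^* omega = (20*u^3 - 5*u^2*v + 5*u^2 - u*v^2 + 27*u*v - 12*u + 16*v) du + (-u^3 - u^2*v + 10*u^2 - 2*u*v + 8*u + 32*v) dv

Using F^*(f dg) = (f ∘ F) d(g ∘ F), substitute each coordinate x_i by F_i(u, v) in f_i, and replace dx_i by d F_i = (∂F_i/∂u) du + (∂F_i/∂v) dv.
  For the x component: f_1(F) = -4*u^2 - u - 2*v; d F_1 = (-2*u) du + (0) dv
  For the y component: f_2(F) = u*(u + v + 4); d F_2 = (-v - 3) du + (2 - u) dv
  For the z component: f_3(F) = -6*u^2 + 2*u*v - 16*v; d F_3 = (-2*u - 1) du + (-2) dv
Combining and collecting du, dv coefficients:
  coeff of du: 20*u^3 - 5*u^2*v + 5*u^2 - u*v^2 + 27*u*v - 12*u + 16*v
  coeff of dv: -u^3 - u^2*v + 10*u^2 - 2*u*v + 8*u + 32*v
F^* omega = (20*u^3 - 5*u^2*v + 5*u^2 - u*v^2 + 27*u*v - 12*u + 16*v) du + (-u^3 - u^2*v + 10*u^2 - 2*u*v + 8*u + 32*v) dv.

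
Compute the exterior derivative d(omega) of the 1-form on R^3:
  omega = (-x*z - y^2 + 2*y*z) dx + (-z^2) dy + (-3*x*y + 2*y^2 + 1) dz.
d(omega) = (2*y - 2*z) dx ∧ dy + (x - 5*y) dx ∧ dz + (-3*x + 4*y + 2*z) dy ∧ dz

For a 1-form omega = sum_i f_i dx_i, the exterior derivative is
  d(omega) = sum_{i < j} (∂f_j/∂x_i - ∂f_i/∂x_j) dx_i ∧ dx_j.
  coefficient of dx ∧ dy: ∂f_2/∂x - ∂f_1/∂y = ∂(-z^2)/∂x - ∂(-x*z - y^2 + 2*y*z)/∂y = 2*y - 2*z
  coefficient of dx ∧ dz: ∂f_3/∂x - ∂f_1/∂z = ∂(-3*x*y + 2*y^2 + 1)/∂x - ∂(-x*z - y^2 + 2*y*z)/∂z = x - 5*y
  coefficient of dy ∧ dz: ∂f_3/∂y - ∂f_2/∂z = ∂(-3*x*y + 2*y^2 + 1)/∂y - ∂(-z^2)/∂z = -3*x + 4*y + 2*z
Assembling: d(omega) = (2*y - 2*z) dx ∧ dy + (x - 5*y) dx ∧ dz + (-3*x + 4*y + 2*z) dy ∧ dz.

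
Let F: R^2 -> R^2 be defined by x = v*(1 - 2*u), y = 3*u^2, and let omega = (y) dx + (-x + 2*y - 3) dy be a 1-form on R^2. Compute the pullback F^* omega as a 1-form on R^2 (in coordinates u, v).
F^* omega = (6*u*(6*u^2 + u*v - v - 3)) du + (u^2*(3 - 6*u)) dv

Using F^*(f dg) = (f ∘ F) d(g ∘ F), substitute each coordinate x_i by F_i(u, v) in f_i, and replace dx_i by d F_i = (∂F_i/∂u) du + (∂F_i/∂v) dv.
  For the x component: f_1(F) = 3*u^2; d F_1 = (-2*v) du + (1 - 2*u) dv
  For the y component: f_2(F) = 6*u^2 + 2*u*v - v - 3; d F_2 = (6*u) du + (0) dv
Combining and collecting du, dv coefficients:
  coeff of du: 6*u*(6*u^2 + u*v - v - 3)
  coeff of dv: u^2*(3 - 6*u)
F^* omega = (6*u*(6*u^2 + u*v - v - 3)) du + (u^2*(3 - 6*u)) dv.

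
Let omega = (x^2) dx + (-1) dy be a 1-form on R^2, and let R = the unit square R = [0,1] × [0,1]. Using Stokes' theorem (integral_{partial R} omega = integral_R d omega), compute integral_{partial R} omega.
integral_(partial R) omega = 0

Stokes: integral_partial_R omega = integral_R d omega with d omega = (∂Q/∂x - ∂P/∂y) dx ∧ dy.
  ∂Q/∂x = 0
  ∂P/∂y = 0
  integrand = ∂Q/∂x - ∂P/∂y = 0.
Integrating over R: integral_0^1 integral_0^1 (0) dx dy = 0.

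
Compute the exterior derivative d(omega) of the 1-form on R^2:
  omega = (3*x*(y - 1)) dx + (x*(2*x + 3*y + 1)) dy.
d(omega) = (x + 3*y + 1) dx ∧ dy

For a 1-form omega = sum_i f_i dx_i, the exterior derivative is
  d(omega) = sum_{i < j} (∂f_j/∂x_i - ∂f_i/∂x_j) dx_i ∧ dx_j.
  coefficient of dx ∧ dy: ∂f_2/∂x - ∂f_1/∂y = ∂(x*(2*x + 3*y + 1))/∂x - ∂(3*x*(y - 1))/∂y = x + 3*y + 1
Assembling: d(omega) = (x + 3*y + 1) dx ∧ dy.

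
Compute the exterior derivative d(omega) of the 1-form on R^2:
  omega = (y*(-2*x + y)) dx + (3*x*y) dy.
d(omega) = (2*x + y) dx ∧ dy

For a 1-form omega = sum_i f_i dx_i, the exterior derivative is
  d(omega) = sum_{i < j} (∂f_j/∂x_i - ∂f_i/∂x_j) dx_i ∧ dx_j.
  coefficient of dx ∧ dy: ∂f_2/∂x - ∂f_1/∂y = ∂(3*x*y)/∂x - ∂(y*(-2*x + y))/∂y = 2*x + y
Assembling: d(omega) = (2*x + y) dx ∧ dy.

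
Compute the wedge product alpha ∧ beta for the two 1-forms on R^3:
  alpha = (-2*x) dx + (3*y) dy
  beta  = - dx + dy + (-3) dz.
alpha ∧ beta = (-2*x + 3*y) dx ∧ dy + (6*x) dx ∧ dz + (-9*y) dy ∧ dz

Distribute the wedge, using dx_i ∧ dx_j = -dx_j ∧ dx_i and dx_i ∧ dx_i = 0. For each pair (i, j) with i < j, the coefficient of dx_i ∧ dx_j in alpha ∧ beta is (alpha_i * beta_j - alpha_j * beta_i). Collecting: alpha ∧ beta = (-2*x + 3*y) dx ∧ dy + (6*x) dx ∧ dz + (-9*y) dy ∧ dz.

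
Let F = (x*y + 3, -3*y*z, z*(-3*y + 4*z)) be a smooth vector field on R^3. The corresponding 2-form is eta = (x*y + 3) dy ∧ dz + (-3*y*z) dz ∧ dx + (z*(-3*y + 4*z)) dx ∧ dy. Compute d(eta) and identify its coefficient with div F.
d(eta) = (-2*y + 5*z) dx ∧ dy ∧ dz; div F = -2*y + 5*z

For a 2-form in R^3 of the form above, applying d gives a 3-form with coefficient ∂P/∂x + ∂Q/∂y + ∂R/∂z:
  ∂P/∂x = y
  ∂Q/∂y = -3*z
  ∂R/∂z = -3*y + 8*z
Sum = -2*y + 5*z, which is exactly div F.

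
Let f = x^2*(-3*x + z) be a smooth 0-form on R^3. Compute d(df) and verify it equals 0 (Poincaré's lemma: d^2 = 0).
d(df) = 0

Step 1: df = sum_i (∂f/∂x_i) dx_i = (x*(-9*x + 2*z)) dx + (0) dy + (x^2) dz.
Step 2: Apply d again. Using the 1-form formula, the coefficient of dx ∧ dy in d(df) is ∂^2 f/∂x ∂y - ∂^2 f/∂y ∂x = (0) - (0) = 0 (equality of mixed partials for smooth f).
Similarly for dx ∧ dz and dy ∧ dz — all coefficients vanish. So d(df) = 0.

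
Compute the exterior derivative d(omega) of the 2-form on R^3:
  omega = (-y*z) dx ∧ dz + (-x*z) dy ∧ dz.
d(omega) = 0

For a 2-form omega = sum_{i<j} g_{ij} dx_i ∧ dx_j, the exterior derivative is
  d(omega) = sum_{i<j} d(g_{ij}) ∧ dx_i ∧ dx_j = sum_{i<j, k} (∂g_{ij}/∂x_k) dx_k ∧ dx_i ∧ dx_j.
Expand each term, using dx_k ∧ dx_i ∧ dx_j = sgn(permutation) dx_{(a)} ∧ dx_{(b)} ∧ dx_{(c)} with (a < b < c) sorted:
  d(-y*z) includes (∂/∂y)(-y*z) dy = (-z) dy, which multiplied by dx ∧ dz gives (z) dx ∧ dy ∧ dz
  d(-x*z) includes (∂/∂x)(-x*z) dx = (-z) dx, which multiplied by dy ∧ dz gives (-z) dx ∧ dy ∧ dz
Collecting like 3-forms: d(omega) = 0.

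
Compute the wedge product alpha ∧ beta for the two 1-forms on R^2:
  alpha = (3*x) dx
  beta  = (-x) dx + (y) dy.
alpha ∧ beta = (3*x*y) dx ∧ dy

Distribute the wedge, using dx_i ∧ dx_j = -dx_j ∧ dx_i and dx_i ∧ dx_i = 0. For each pair (i, j) with i < j, the coefficient of dx_i ∧ dx_j in alpha ∧ beta is (alpha_i * beta_j - alpha_j * beta_i). Collecting: alpha ∧ beta = (3*x*y) dx ∧ dy.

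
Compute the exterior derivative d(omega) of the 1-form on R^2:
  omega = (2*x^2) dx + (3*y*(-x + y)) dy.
d(omega) = (-3*y) dx ∧ dy

For a 1-form omega = sum_i f_i dx_i, the exterior derivative is
  d(omega) = sum_{i < j} (∂f_j/∂x_i - ∂f_i/∂x_j) dx_i ∧ dx_j.
  coefficient of dx ∧ dy: ∂f_2/∂x - ∂f_1/∂y = ∂(3*y*(-x + y))/∂x - ∂(2*x^2)/∂y = -3*y
Assembling: d(omega) = (-3*y) dx ∧ dy.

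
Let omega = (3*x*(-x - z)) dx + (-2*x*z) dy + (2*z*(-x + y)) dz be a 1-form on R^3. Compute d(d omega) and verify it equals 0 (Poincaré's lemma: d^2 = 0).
d(d omega) = 0

Step 1: d omega = sum_{i<j} (∂f_j/∂x_i - ∂f_i/∂x_j) dx_i ∧ dx_j:
  coeff of dx ∧ dy: -2*z
  coeff of dx ∧ dz: 3*x - 2*z
  coeff of dy ∧ dz: 2*x + 2*z
Step 2: Apply d again to each 2-form coefficient. The only possible 3-form in R^3 is dx ∧ dy ∧ dz, with coefficient
  ∂(coeff of dy∧dz)/∂x - ∂(coeff of dx∧dz)/∂y + ∂(coeff of dx∧dy)/∂z
  = ∂/∂x (2*x + 2*z) - ∂/∂y (3*x - 2*z) + ∂/∂z (-2*z).
Each of these terms simplifies to sums of mixed partials that cancel in pairs. The result is 0 (by equality of mixed partials for smooth functions — Schwarz / Clairaut).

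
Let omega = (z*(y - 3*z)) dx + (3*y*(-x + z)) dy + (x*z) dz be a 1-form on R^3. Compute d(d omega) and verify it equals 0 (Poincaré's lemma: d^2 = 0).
d(d omega) = 0

Step 1: d omega = sum_{i<j} (∂f_j/∂x_i - ∂f_i/∂x_j) dx_i ∧ dx_j:
  coeff of dx ∧ dy: -3*y - z
  coeff of dx ∧ dz: -y + 7*z
  coeff of dy ∧ dz: -3*y
Step 2: Apply d again to each 2-form coefficient. The only possible 3-form in R^3 is dx ∧ dy ∧ dz, with coefficient
  ∂(coeff of dy∧dz)/∂x - ∂(coeff of dx∧dz)/∂y + ∂(coeff of dx∧dy)/∂z
  = ∂/∂x (-3*y) - ∂/∂y (-y + 7*z) + ∂/∂z (-3*y - z).
Each of these terms simplifies to sums of mixed partials that cancel in pairs. The result is 0 (by equality of mixed partials for smooth functions — Schwarz / Clairaut).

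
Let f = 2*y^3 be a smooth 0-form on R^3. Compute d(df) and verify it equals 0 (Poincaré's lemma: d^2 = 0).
d(df) = 0

Step 1: df = sum_i (∂f/∂x_i) dx_i = (0) dx + (6*y^2) dy + (0) dz.
Step 2: Apply d again. Using the 1-form formula, the coefficient of dx ∧ dy in d(df) is ∂^2 f/∂x ∂y - ∂^2 f/∂y ∂x = (0) - (0) = 0 (equality of mixed partials for smooth f).
Similarly for dx ∧ dz and dy ∧ dz — all coefficients vanish. So d(df) = 0.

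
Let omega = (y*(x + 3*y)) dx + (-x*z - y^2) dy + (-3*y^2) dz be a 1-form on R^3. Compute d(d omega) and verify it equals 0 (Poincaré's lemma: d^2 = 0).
d(d omega) = 0

Step 1: d omega = sum_{i<j} (∂f_j/∂x_i - ∂f_i/∂x_j) dx_i ∧ dx_j:
  coeff of dx ∧ dy: -x - 6*y - z
  coeff of dx ∧ dz: 0
  coeff of dy ∧ dz: x - 6*y
Step 2: Apply d again to each 2-form coefficient. The only possible 3-form in R^3 is dx ∧ dy ∧ dz, with coefficient
  ∂(coeff of dy∧dz)/∂x - ∂(coeff of dx∧dz)/∂y + ∂(coeff of dx∧dy)/∂z
  = ∂/∂x (x - 6*y) - ∂/∂y (0) + ∂/∂z (-x - 6*y - z).
Each of these terms simplifies to sums of mixed partials that cancel in pairs. The result is 0 (by equality of mixed partials for smooth functions — Schwarz / Clairaut).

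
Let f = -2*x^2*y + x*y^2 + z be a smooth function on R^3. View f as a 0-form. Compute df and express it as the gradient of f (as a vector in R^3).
df = (y*(-4*x + y)) dx + (2*x*(-x + y)) dy + (1) dz; grad f = (y*(-4*x + y), 2*x*(-x + y), 1)

For a 0-form f, d f = (∂f/∂x) dx + (∂f/∂y) dy + (∂f/∂z) dz. The components of the vector representation are exactly the entries of grad f in Cartesian coordinates:
  ∂f/∂x = y*(-4*x + y)
  ∂f/∂y = 2*x*(-x + y)
  ∂f/∂z = 1.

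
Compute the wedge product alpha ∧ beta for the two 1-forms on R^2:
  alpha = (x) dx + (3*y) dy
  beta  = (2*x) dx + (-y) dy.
alpha ∧ beta = (-7*x*y) dx ∧ dy

Distribute the wedge, using dx_i ∧ dx_j = -dx_j ∧ dx_i and dx_i ∧ dx_i = 0. For each pair (i, j) with i < j, the coefficient of dx_i ∧ dx_j in alpha ∧ beta is (alpha_i * beta_j - alpha_j * beta_i). Collecting: alpha ∧ beta = (-7*x*y) dx ∧ dy.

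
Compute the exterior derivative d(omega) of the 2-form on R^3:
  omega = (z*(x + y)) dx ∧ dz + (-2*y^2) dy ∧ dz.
d(omega) = (-z) dx ∧ dy ∧ dz

For a 2-form omega = sum_{i<j} g_{ij} dx_i ∧ dx_j, the exterior derivative is
  d(omega) = sum_{i<j} d(g_{ij}) ∧ dx_i ∧ dx_j = sum_{i<j, k} (∂g_{ij}/∂x_k) dx_k ∧ dx_i ∧ dx_j.
Expand each term, using dx_k ∧ dx_i ∧ dx_j = sgn(permutation) dx_{(a)} ∧ dx_{(b)} ∧ dx_{(c)} with (a < b < c) sorted:
  d(z*(x + y)) includes (∂/∂y)(z*(x + y)) dy = (z) dy, which multiplied by dx ∧ dz gives (-z) dx ∧ dy ∧ dz
Collecting like 3-forms: d(omega) = (-z) dx ∧ dy ∧ dz.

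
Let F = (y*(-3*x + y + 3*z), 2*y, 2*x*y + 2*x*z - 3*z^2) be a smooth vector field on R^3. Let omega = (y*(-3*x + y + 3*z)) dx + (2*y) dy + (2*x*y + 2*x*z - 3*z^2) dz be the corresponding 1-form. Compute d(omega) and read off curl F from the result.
d(omega) = (2*x) dy ∧ dz + (y - 2*z) dz ∧ dx + (3*x - 2*y - 3*z) dx ∧ dy; curl F = (2*x, y - 2*z, 3*x - 2*y - 3*z)

d omega = sum_{i<j} (∂f_j/∂x_i - ∂f_i/∂x_j) dx_i ∧ dx_j. Under the identification (dy ∧ dz, dz ∧ dx, dx ∧ dy) ↔ (e_x, e_y, e_z), the coefficients are exactly the components of curl F. Compute:
  ∂R/∂y - ∂Q/∂z = (2*x) - (0) = 2*x
  ∂P/∂z - ∂R/∂x = (3*y) - (2*y + 2*z) = y - 2*z
  ∂Q/∂x - ∂P/∂y = (0) - (-3*x + 2*y + 3*z) = 3*x - 2*y - 3*z.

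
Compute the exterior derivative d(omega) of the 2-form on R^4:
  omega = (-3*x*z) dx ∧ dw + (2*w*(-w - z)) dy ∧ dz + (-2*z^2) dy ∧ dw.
d(omega) = (3*x) dx ∧ dz ∧ dw + (-4*w + 2*z) dy ∧ dz ∧ dw

For a 2-form omega = sum_{i<j} g_{ij} dx_i ∧ dx_j, the exterior derivative is
  d(omega) = sum_{i<j} d(g_{ij}) ∧ dx_i ∧ dx_j = sum_{i<j, k} (∂g_{ij}/∂x_k) dx_k ∧ dx_i ∧ dx_j.
Expand each term, using dx_k ∧ dx_i ∧ dx_j = sgn(permutation) dx_{(a)} ∧ dx_{(b)} ∧ dx_{(c)} with (a < b < c) sorted:
  d(-3*x*z) includes (∂/∂z)(-3*x*z) dz = (-3*x) dz, which multiplied by dx ∧ dw gives (3*x) dx ∧ dz ∧ dw
  d(2*w*(-w - z)) includes (∂/∂w)(2*w*(-w - z)) dw = (-4*w - 2*z) dw, which multiplied by dy ∧ dz gives (-4*w - 2*z) dy ∧ dz ∧ dw
  d(-2*z^2) includes (∂/∂z)(-2*z^2) dz = (-4*z) dz, which multiplied by dy ∧ dw gives (4*z) dy ∧ dz ∧ dw
Collecting like 3-forms: d(omega) = (3*x) dx ∧ dz ∧ dw + (-4*w + 2*z) dy ∧ dz ∧ dw.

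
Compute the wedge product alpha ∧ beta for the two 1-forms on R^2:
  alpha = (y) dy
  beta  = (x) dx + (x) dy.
alpha ∧ beta = (-x*y) dx ∧ dy

Distribute the wedge, using dx_i ∧ dx_j = -dx_j ∧ dx_i and dx_i ∧ dx_i = 0. For each pair (i, j) with i < j, the coefficient of dx_i ∧ dx_j in alpha ∧ beta is (alpha_i * beta_j - alpha_j * beta_i). Collecting: alpha ∧ beta = (-x*y) dx ∧ dy.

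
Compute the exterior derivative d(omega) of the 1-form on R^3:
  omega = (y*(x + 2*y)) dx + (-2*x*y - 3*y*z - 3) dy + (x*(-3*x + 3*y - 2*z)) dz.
d(omega) = (-x - 6*y) dx ∧ dy + (-6*x + 3*y - 2*z) dx ∧ dz + (3*x + 3*y) dy ∧ dz

For a 1-form omega = sum_i f_i dx_i, the exterior derivative is
  d(omega) = sum_{i < j} (∂f_j/∂x_i - ∂f_i/∂x_j) dx_i ∧ dx_j.
  coefficient of dx ∧ dy: ∂f_2/∂x - ∂f_1/∂y = ∂(-2*x*y - 3*y*z - 3)/∂x - ∂(y*(x + 2*y))/∂y = -x - 6*y
  coefficient of dx ∧ dz: ∂f_3/∂x - ∂f_1/∂z = ∂(x*(-3*x + 3*y - 2*z))/∂x - ∂(y*(x + 2*y))/∂z = -6*x + 3*y - 2*z
  coefficient of dy ∧ dz: ∂f_3/∂y - ∂f_2/∂z = ∂(x*(-3*x + 3*y - 2*z))/∂y - ∂(-2*x*y - 3*y*z - 3)/∂z = 3*x + 3*y
Assembling: d(omega) = (-x - 6*y) dx ∧ dy + (-6*x + 3*y - 2*z) dx ∧ dz + (3*x + 3*y) dy ∧ dz.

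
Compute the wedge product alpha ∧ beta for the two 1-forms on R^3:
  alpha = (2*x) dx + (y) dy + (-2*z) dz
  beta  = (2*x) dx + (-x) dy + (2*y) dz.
alpha ∧ beta = (-2*x*(x + y)) dx ∧ dy + (4*x*(y + z)) dx ∧ dz + (-2*x*z + 2*y^2) dy ∧ dz

Distribute the wedge, using dx_i ∧ dx_j = -dx_j ∧ dx_i and dx_i ∧ dx_i = 0. For each pair (i, j) with i < j, the coefficient of dx_i ∧ dx_j in alpha ∧ beta is (alpha_i * beta_j - alpha_j * beta_i). Collecting: alpha ∧ beta = (-2*x*(x + y)) dx ∧ dy + (4*x*(y + z)) dx ∧ dz + (-2*x*z + 2*y^2) dy ∧ dz.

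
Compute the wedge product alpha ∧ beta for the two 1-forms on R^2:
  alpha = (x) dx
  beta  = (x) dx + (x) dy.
alpha ∧ beta = (x^2) dx ∧ dy

Distribute the wedge, using dx_i ∧ dx_j = -dx_j ∧ dx_i and dx_i ∧ dx_i = 0. For each pair (i, j) with i < j, the coefficient of dx_i ∧ dx_j in alpha ∧ beta is (alpha_i * beta_j - alpha_j * beta_i). Collecting: alpha ∧ beta = (x^2) dx ∧ dy.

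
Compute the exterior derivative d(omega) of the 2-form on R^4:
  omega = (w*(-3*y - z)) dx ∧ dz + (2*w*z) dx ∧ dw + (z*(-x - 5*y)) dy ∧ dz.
d(omega) = (3*w - z) dx ∧ dy ∧ dz + (-2*w - 3*y - z) dx ∧ dz ∧ dw

For a 2-form omega = sum_{i<j} g_{ij} dx_i ∧ dx_j, the exterior derivative is
  d(omega) = sum_{i<j} d(g_{ij}) ∧ dx_i ∧ dx_j = sum_{i<j, k} (∂g_{ij}/∂x_k) dx_k ∧ dx_i ∧ dx_j.
Expand each term, using dx_k ∧ dx_i ∧ dx_j = sgn(permutation) dx_{(a)} ∧ dx_{(b)} ∧ dx_{(c)} with (a < b < c) sorted:
  d(w*(-3*y - z)) includes (∂/∂y)(w*(-3*y - z)) dy = (-3*w) dy, which multiplied by dx ∧ dz gives (3*w) dx ∧ dy ∧ dz
  d(w*(-3*y - z)) includes (∂/∂w)(w*(-3*y - z)) dw = (-3*y - z) dw, which multiplied by dx ∧ dz gives (-3*y - z) dx ∧ dz ∧ dw
  d(2*w*z) includes (∂/∂z)(2*w*z) dz = (2*w) dz, which multiplied by dx ∧ dw gives (-2*w) dx ∧ dz ∧ dw
  d(z*(-x - 5*y)) includes (∂/∂x)(z*(-x - 5*y)) dx = (-z) dx, which multiplied by dy ∧ dz gives (-z) dx ∧ dy ∧ dz
Collecting like 3-forms: d(omega) = (3*w - z) dx ∧ dy ∧ dz + (-2*w - 3*y - z) dx ∧ dz ∧ dw.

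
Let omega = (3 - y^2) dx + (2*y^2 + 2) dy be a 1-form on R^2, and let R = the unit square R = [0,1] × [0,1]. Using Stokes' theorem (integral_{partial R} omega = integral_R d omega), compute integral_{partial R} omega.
integral_(partial R) omega = 1

Stokes: integral_partial_R omega = integral_R d omega with d omega = (∂Q/∂x - ∂P/∂y) dx ∧ dy.
  ∂Q/∂x = 0
  ∂P/∂y = -2*y
  integrand = ∂Q/∂x - ∂P/∂y = 2*y.
Integrating over R: integral_0^1 integral_0^1 (2*y) dx dy = 1.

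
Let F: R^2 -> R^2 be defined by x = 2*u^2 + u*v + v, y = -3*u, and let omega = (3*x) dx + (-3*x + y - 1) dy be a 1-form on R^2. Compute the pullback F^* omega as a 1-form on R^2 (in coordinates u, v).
F^* omega = (24*u^3 + 18*u^2*v + 18*u^2 + 3*u*v^2 + 21*u*v + 9*u + 3*v^2 + 9*v + 3) du + (6*u^3 + 3*u^2*v + 6*u^2 + 6*u*v + 3*v) dv

Using F^*(f dg) = (f ∘ F) d(g ∘ F), substitute each coordinate x_i by F_i(u, v) in f_i, and replace dx_i by d F_i = (∂F_i/∂u) du + (∂F_i/∂v) dv.
  For the x component: f_1(F) = 6*u^2 + 3*u*v + 3*v; d F_1 = (4*u + v) du + (u + 1) dv
  For the y component: f_2(F) = -6*u^2 - 3*u*v - 3*u - 3*v - 1; d F_2 = (-3) du + (0) dv
Combining and collecting du, dv coefficients:
  coeff of du: 24*u^3 + 18*u^2*v + 18*u^2 + 3*u*v^2 + 21*u*v + 9*u + 3*v^2 + 9*v + 3
  coeff of dv: 6*u^3 + 3*u^2*v + 6*u^2 + 6*u*v + 3*v
F^* omega = (24*u^3 + 18*u^2*v + 18*u^2 + 3*u*v^2 + 21*u*v + 9*u + 3*v^2 + 9*v + 3) du + (6*u^3 + 3*u^2*v + 6*u^2 + 6*u*v + 3*v) dv.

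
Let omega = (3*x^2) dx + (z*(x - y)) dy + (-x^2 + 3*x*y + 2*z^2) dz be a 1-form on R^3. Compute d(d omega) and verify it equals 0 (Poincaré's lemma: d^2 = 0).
d(d omega) = 0

Step 1: d omega = sum_{i<j} (∂f_j/∂x_i - ∂f_i/∂x_j) dx_i ∧ dx_j:
  coeff of dx ∧ dy: z
  coeff of dx ∧ dz: -2*x + 3*y
  coeff of dy ∧ dz: 2*x + y
Step 2: Apply d again to each 2-form coefficient. The only possible 3-form in R^3 is dx ∧ dy ∧ dz, with coefficient
  ∂(coeff of dy∧dz)/∂x - ∂(coeff of dx∧dz)/∂y + ∂(coeff of dx∧dy)/∂z
  = ∂/∂x (2*x + y) - ∂/∂y (-2*x + 3*y) + ∂/∂z (z).
Each of these terms simplifies to sums of mixed partials that cancel in pairs. The result is 0 (by equality of mixed partials for smooth functions — Schwarz / Clairaut).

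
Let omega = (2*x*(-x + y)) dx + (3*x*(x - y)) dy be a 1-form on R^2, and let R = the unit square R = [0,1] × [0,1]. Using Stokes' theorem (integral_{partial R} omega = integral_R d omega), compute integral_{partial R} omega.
integral_(partial R) omega = 1/2

Stokes: integral_partial_R omega = integral_R d omega with d omega = (∂Q/∂x - ∂P/∂y) dx ∧ dy.
  ∂Q/∂x = 6*x - 3*y
  ∂P/∂y = 2*x
  integrand = ∂Q/∂x - ∂P/∂y = 4*x - 3*y.
Integrating over R: integral_0^1 integral_0^1 (4*x - 3*y) dx dy = 1/2.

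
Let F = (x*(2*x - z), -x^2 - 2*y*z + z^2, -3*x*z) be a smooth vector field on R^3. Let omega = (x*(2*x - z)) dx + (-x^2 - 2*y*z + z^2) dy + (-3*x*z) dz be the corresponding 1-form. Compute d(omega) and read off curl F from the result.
d(omega) = (2*y - 2*z) dy ∧ dz + (-x + 3*z) dz ∧ dx + (-2*x) dx ∧ dy; curl F = (2*y - 2*z, -x + 3*z, -2*x)

d omega = sum_{i<j} (∂f_j/∂x_i - ∂f_i/∂x_j) dx_i ∧ dx_j. Under the identification (dy ∧ dz, dz ∧ dx, dx ∧ dy) ↔ (e_x, e_y, e_z), the coefficients are exactly the components of curl F. Compute:
  ∂R/∂y - ∂Q/∂z = (0) - (-2*y + 2*z) = 2*y - 2*z
  ∂P/∂z - ∂R/∂x = (-x) - (-3*z) = -x + 3*z
  ∂Q/∂x - ∂P/∂y = (-2*x) - (0) = -2*x.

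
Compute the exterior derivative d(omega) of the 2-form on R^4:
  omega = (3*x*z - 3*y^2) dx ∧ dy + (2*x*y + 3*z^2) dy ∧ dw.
d(omega) = (3*x) dx ∧ dy ∧ dz + (2*y) dx ∧ dy ∧ dw + (-6*z) dy ∧ dz ∧ dw

For a 2-form omega = sum_{i<j} g_{ij} dx_i ∧ dx_j, the exterior derivative is
  d(omega) = sum_{i<j} d(g_{ij}) ∧ dx_i ∧ dx_j = sum_{i<j, k} (∂g_{ij}/∂x_k) dx_k ∧ dx_i ∧ dx_j.
Expand each term, using dx_k ∧ dx_i ∧ dx_j = sgn(permutation) dx_{(a)} ∧ dx_{(b)} ∧ dx_{(c)} with (a < b < c) sorted:
  d(3*x*z - 3*y^2) includes (∂/∂z)(3*x*z - 3*y^2) dz = (3*x) dz, which multiplied by dx ∧ dy gives (3*x) dx ∧ dy ∧ dz
  d(2*x*y + 3*z^2) includes (∂/∂x)(2*x*y + 3*z^2) dx = (2*y) dx, which multiplied by dy ∧ dw gives (2*y) dx ∧ dy ∧ dw
  d(2*x*y + 3*z^2) includes (∂/∂z)(2*x*y + 3*z^2) dz = (6*z) dz, which multiplied by dy ∧ dw gives (-6*z) dy ∧ dz ∧ dw
Collecting like 3-forms: d(omega) = (3*x) dx ∧ dy ∧ dz + (2*y) dx ∧ dy ∧ dw + (-6*z) dy ∧ dz ∧ dw.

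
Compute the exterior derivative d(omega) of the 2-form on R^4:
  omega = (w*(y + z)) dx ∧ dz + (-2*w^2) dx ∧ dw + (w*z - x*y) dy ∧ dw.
d(omega) = (-w) dx ∧ dy ∧ dz + (y + z) dx ∧ dz ∧ dw + (-y) dx ∧ dy ∧ dw + (-w) dy ∧ dz ∧ dw

For a 2-form omega = sum_{i<j} g_{ij} dx_i ∧ dx_j, the exterior derivative is
  d(omega) = sum_{i<j} d(g_{ij}) ∧ dx_i ∧ dx_j = sum_{i<j, k} (∂g_{ij}/∂x_k) dx_k ∧ dx_i ∧ dx_j.
Expand each term, using dx_k ∧ dx_i ∧ dx_j = sgn(permutation) dx_{(a)} ∧ dx_{(b)} ∧ dx_{(c)} with (a < b < c) sorted:
  d(w*(y + z)) includes (∂/∂y)(w*(y + z)) dy = (w) dy, which multiplied by dx ∧ dz gives (-w) dx ∧ dy ∧ dz
  d(w*(y + z)) includes (∂/∂w)(w*(y + z)) dw = (y + z) dw, which multiplied by dx ∧ dz gives (y + z) dx ∧ dz ∧ dw
  d(w*z - x*y) includes (∂/∂x)(w*z - x*y) dx = (-y) dx, which multiplied by dy ∧ dw gives (-y) dx ∧ dy ∧ dw
  d(w*z - x*y) includes (∂/∂z)(w*z - x*y) dz = (w) dz, which multiplied by dy ∧ dw gives (-w) dy ∧ dz ∧ dw
Collecting like 3-forms: d(omega) = (-w) dx ∧ dy ∧ dz + (y + z) dx ∧ dz ∧ dw + (-y) dx ∧ dy ∧ dw + (-w) dy ∧ dz ∧ dw.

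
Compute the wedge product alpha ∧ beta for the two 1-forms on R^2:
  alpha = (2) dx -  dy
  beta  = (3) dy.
alpha ∧ beta = (6) dx ∧ dy

Distribute the wedge, using dx_i ∧ dx_j = -dx_j ∧ dx_i and dx_i ∧ dx_i = 0. For each pair (i, j) with i < j, the coefficient of dx_i ∧ dx_j in alpha ∧ beta is (alpha_i * beta_j - alpha_j * beta_i). Collecting: alpha ∧ beta = (6) dx ∧ dy.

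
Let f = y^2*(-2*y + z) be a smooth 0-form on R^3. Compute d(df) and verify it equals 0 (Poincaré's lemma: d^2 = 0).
d(df) = 0

Step 1: df = sum_i (∂f/∂x_i) dx_i = (0) dx + (2*y*(-3*y + z)) dy + (y^2) dz.
Step 2: Apply d again. Using the 1-form formula, the coefficient of dx ∧ dy in d(df) is ∂^2 f/∂x ∂y - ∂^2 f/∂y ∂x = (0) - (0) = 0 (equality of mixed partials for smooth f).
Similarly for dx ∧ dz and dy ∧ dz — all coefficients vanish. So d(df) = 0.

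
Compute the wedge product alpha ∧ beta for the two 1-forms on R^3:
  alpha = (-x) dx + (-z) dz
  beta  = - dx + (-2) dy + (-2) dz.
alpha ∧ beta = (2*x) dx ∧ dy + (2*x - z) dx ∧ dz + (-2*z) dy ∧ dz

Distribute the wedge, using dx_i ∧ dx_j = -dx_j ∧ dx_i and dx_i ∧ dx_i = 0. For each pair (i, j) with i < j, the coefficient of dx_i ∧ dx_j in alpha ∧ beta is (alpha_i * beta_j - alpha_j * beta_i). Collecting: alpha ∧ beta = (2*x) dx ∧ dy + (2*x - z) dx ∧ dz + (-2*z) dy ∧ dz.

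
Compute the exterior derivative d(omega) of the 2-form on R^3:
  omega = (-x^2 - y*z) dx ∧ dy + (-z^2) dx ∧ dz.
d(omega) = (-y) dx ∧ dy ∧ dz

For a 2-form omega = sum_{i<j} g_{ij} dx_i ∧ dx_j, the exterior derivative is
  d(omega) = sum_{i<j} d(g_{ij}) ∧ dx_i ∧ dx_j = sum_{i<j, k} (∂g_{ij}/∂x_k) dx_k ∧ dx_i ∧ dx_j.
Expand each term, using dx_k ∧ dx_i ∧ dx_j = sgn(permutation) dx_{(a)} ∧ dx_{(b)} ∧ dx_{(c)} with (a < b < c) sorted:
  d(-x^2 - y*z) includes (∂/∂z)(-x^2 - y*z) dz = (-y) dz, which multiplied by dx ∧ dy gives (-y) dx ∧ dy ∧ dz
Collecting like 3-forms: d(omega) = (-y) dx ∧ dy ∧ dz.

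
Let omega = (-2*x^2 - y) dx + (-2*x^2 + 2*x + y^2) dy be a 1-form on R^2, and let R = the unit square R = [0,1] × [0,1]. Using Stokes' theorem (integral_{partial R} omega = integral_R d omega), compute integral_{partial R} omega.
integral_(partial R) omega = 1

Stokes: integral_partial_R omega = integral_R d omega with d omega = (∂Q/∂x - ∂P/∂y) dx ∧ dy.
  ∂Q/∂x = 2 - 4*x
  ∂P/∂y = -1
  integrand = ∂Q/∂x - ∂P/∂y = 3 - 4*x.
Integrating over R: integral_0^1 integral_0^1 (3 - 4*x) dx dy = 1.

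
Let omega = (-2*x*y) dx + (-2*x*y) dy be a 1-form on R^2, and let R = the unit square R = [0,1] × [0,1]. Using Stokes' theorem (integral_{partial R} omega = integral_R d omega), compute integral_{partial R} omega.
integral_(partial R) omega = 0

Stokes: integral_partial_R omega = integral_R d omega with d omega = (∂Q/∂x - ∂P/∂y) dx ∧ dy.
  ∂Q/∂x = -2*y
  ∂P/∂y = -2*x
  integrand = ∂Q/∂x - ∂P/∂y = 2*x - 2*y.
Integrating over R: integral_0^1 integral_0^1 (2*x - 2*y) dx dy = 0.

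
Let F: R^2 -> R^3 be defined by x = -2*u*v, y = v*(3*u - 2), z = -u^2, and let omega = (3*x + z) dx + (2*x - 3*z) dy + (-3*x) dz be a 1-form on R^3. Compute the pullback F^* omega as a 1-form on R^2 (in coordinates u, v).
F^* omega = (-u^2*v) du + (u*(11*u^2 - 6*u + 8*v)) dv

Using F^*(f dg) = (f ∘ F) d(g ∘ F), substitute each coordinate x_i by F_i(u, v) in f_i, and replace dx_i by d F_i = (∂F_i/∂u) du + (∂F_i/∂v) dv.
  For the x component: f_1(F) = u*(-u - 6*v); d F_1 = (-2*v) du + (-2*u) dv
  For the y component: f_2(F) = u*(3*u - 4*v); d F_2 = (3*v) du + (3*u - 2) dv
  For the z component: f_3(F) = 6*u*v; d F_3 = (-2*u) du + (0) dv
Combining and collecting du, dv coefficients:
  coeff of du: -u^2*v
  coeff of dv: u*(11*u^2 - 6*u + 8*v)
F^* omega = (-u^2*v) du + (u*(11*u^2 - 6*u + 8*v)) dv.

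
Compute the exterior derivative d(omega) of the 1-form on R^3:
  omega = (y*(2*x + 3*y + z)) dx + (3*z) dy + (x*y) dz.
d(omega) = (-2*x - 6*y - z) dx ∧ dy + (x - 3) dy ∧ dz

For a 1-form omega = sum_i f_i dx_i, the exterior derivative is
  d(omega) = sum_{i < j} (∂f_j/∂x_i - ∂f_i/∂x_j) dx_i ∧ dx_j.
  coefficient of dx ∧ dy: ∂f_2/∂x - ∂f_1/∂y = ∂(3*z)/∂x - ∂(y*(2*x + 3*y + z))/∂y = -2*x - 6*y - z
  coefficient of dy ∧ dz: ∂f_3/∂y - ∂f_2/∂z = ∂(x*y)/∂y - ∂(3*z)/∂z = x - 3
Assembling: d(omega) = (-2*x - 6*y - z) dx ∧ dy + (x - 3) dy ∧ dz.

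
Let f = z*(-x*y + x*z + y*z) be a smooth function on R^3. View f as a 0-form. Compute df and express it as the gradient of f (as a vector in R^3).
df = (z*(-y + z)) dx + (z*(-x + z)) dy + (-x*y + 2*x*z + 2*y*z) dz; grad f = (z*(-y + z), z*(-x + z), -x*y + 2*x*z + 2*y*z)

For a 0-form f, d f = (∂f/∂x) dx + (∂f/∂y) dy + (∂f/∂z) dz. The components of the vector representation are exactly the entries of grad f in Cartesian coordinates:
  ∂f/∂x = z*(-y + z)
  ∂f/∂y = z*(-x + z)
  ∂f/∂z = -x*y + 2*x*z + 2*y*z.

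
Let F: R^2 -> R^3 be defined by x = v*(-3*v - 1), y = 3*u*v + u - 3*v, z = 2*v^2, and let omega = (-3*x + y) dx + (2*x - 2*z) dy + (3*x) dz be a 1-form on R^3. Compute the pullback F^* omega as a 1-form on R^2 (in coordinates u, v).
F^* omega = (2*v*(-15*v^2 - 8*v - 1)) du + (-48*u*v^2 - 15*u*v - u - 90*v^3 + 9*v^2 + 6*v) dv

Using F^*(f dg) = (f ∘ F) d(g ∘ F), substitute each coordinate x_i by F_i(u, v) in f_i, and replace dx_i by d F_i = (∂F_i/∂u) du + (∂F_i/∂v) dv.
  For the x component: f_1(F) = 3*u*v + u + 9*v^2; d F_1 = (0) du + (-6*v - 1) dv
  For the y component: f_2(F) = 2*v*(-5*v - 1); d F_2 = (3*v + 1) du + (3*u - 3) dv
  For the z component: f_3(F) = 3*v*(-3*v - 1); d F_3 = (0) du + (4*v) dv
Combining and collecting du, dv coefficients:
  coeff of du: 2*v*(-15*v^2 - 8*v - 1)
  coeff of dv: -48*u*v^2 - 15*u*v - u - 90*v^3 + 9*v^2 + 6*v
F^* omega = (2*v*(-15*v^2 - 8*v - 1)) du + (-48*u*v^2 - 15*u*v - u - 90*v^3 + 9*v^2 + 6*v) dv.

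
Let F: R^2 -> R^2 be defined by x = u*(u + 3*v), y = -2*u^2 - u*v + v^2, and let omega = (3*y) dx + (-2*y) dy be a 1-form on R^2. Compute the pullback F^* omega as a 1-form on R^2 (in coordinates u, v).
F^* omega = (-28*u^3 - 36*u^2*v + 3*u*v^2 + 11*v^3) du + (-22*u^3 - 3*u^2*v + 15*u*v^2 - 4*v^3) dv

Using F^*(f dg) = (f ∘ F) d(g ∘ F), substitute each coordinate x_i by F_i(u, v) in f_i, and replace dx_i by d F_i = (∂F_i/∂u) du + (∂F_i/∂v) dv.
  For the x component: f_1(F) = -6*u^2 - 3*u*v + 3*v^2; d F_1 = (2*u + 3*v) du + (3*u) dv
  For the y component: f_2(F) = 4*u^2 + 2*u*v - 2*v^2; d F_2 = (-4*u - v) du + (-u + 2*v) dv
Combining and collecting du, dv coefficients:
  coeff of du: -28*u^3 - 36*u^2*v + 3*u*v^2 + 11*v^3
  coeff of dv: -22*u^3 - 3*u^2*v + 15*u*v^2 - 4*v^3
F^* omega = (-28*u^3 - 36*u^2*v + 3*u*v^2 + 11*v^3) du + (-22*u^3 - 3*u^2*v + 15*u*v^2 - 4*v^3) dv.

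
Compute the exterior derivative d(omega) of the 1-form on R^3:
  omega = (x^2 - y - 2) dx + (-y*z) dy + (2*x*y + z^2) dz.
d(omega) = (1) dx ∧ dy + (2*y) dx ∧ dz + (2*x + y) dy ∧ dz

For a 1-form omega = sum_i f_i dx_i, the exterior derivative is
  d(omega) = sum_{i < j} (∂f_j/∂x_i - ∂f_i/∂x_j) dx_i ∧ dx_j.
  coefficient of dx ∧ dy: ∂f_2/∂x - ∂f_1/∂y = ∂(-y*z)/∂x - ∂(x^2 - y - 2)/∂y = 1
  coefficient of dx ∧ dz: ∂f_3/∂x - ∂f_1/∂z = ∂(2*x*y + z^2)/∂x - ∂(x^2 - y - 2)/∂z = 2*y
  coefficient of dy ∧ dz: ∂f_3/∂y - ∂f_2/∂z = ∂(2*x*y + z^2)/∂y - ∂(-y*z)/∂z = 2*x + y
Assembling: d(omega) = (1) dx ∧ dy + (2*y) dx ∧ dz + (2*x + y) dy ∧ dz.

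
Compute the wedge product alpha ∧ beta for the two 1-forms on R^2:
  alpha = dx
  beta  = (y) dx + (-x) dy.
alpha ∧ beta = (-x) dx ∧ dy

Distribute the wedge, using dx_i ∧ dx_j = -dx_j ∧ dx_i and dx_i ∧ dx_i = 0. For each pair (i, j) with i < j, the coefficient of dx_i ∧ dx_j in alpha ∧ beta is (alpha_i * beta_j - alpha_j * beta_i). Collecting: alpha ∧ beta = (-x) dx ∧ dy.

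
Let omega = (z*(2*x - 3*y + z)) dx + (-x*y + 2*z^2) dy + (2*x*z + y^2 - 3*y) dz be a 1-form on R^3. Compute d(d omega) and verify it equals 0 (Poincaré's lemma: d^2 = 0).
d(d omega) = 0

Step 1: d omega = sum_{i<j} (∂f_j/∂x_i - ∂f_i/∂x_j) dx_i ∧ dx_j:
  coeff of dx ∧ dy: -y + 3*z
  coeff of dx ∧ dz: -2*x + 3*y
  coeff of dy ∧ dz: 2*y - 4*z - 3
Step 2: Apply d again to each 2-form coefficient. The only possible 3-form in R^3 is dx ∧ dy ∧ dz, with coefficient
  ∂(coeff of dy∧dz)/∂x - ∂(coeff of dx∧dz)/∂y + ∂(coeff of dx∧dy)/∂z
  = ∂/∂x (2*y - 4*z - 3) - ∂/∂y (-2*x + 3*y) + ∂/∂z (-y + 3*z).
Each of these terms simplifies to sums of mixed partials that cancel in pairs. The result is 0 (by equality of mixed partials for smooth functions — Schwarz / Clairaut).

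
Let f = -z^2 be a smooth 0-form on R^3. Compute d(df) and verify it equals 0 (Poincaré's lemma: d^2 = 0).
d(df) = 0

Step 1: df = sum_i (∂f/∂x_i) dx_i = (0) dx + (0) dy + (-2*z) dz.
Step 2: Apply d again. Using the 1-form formula, the coefficient of dx ∧ dy in d(df) is ∂^2 f/∂x ∂y - ∂^2 f/∂y ∂x = (0) - (0) = 0 (equality of mixed partials for smooth f).
Similarly for dx ∧ dz and dy ∧ dz — all coefficients vanish. So d(df) = 0.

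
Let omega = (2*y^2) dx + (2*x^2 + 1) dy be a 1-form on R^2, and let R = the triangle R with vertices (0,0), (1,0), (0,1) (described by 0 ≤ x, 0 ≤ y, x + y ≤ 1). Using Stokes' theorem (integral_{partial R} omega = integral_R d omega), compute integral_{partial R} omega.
integral_(partial R) omega = 0

Stokes: integral_partial_R omega = integral_R d omega with d omega = (∂Q/∂x - ∂P/∂y) dx ∧ dy.
  ∂Q/∂x = 4*x
  ∂P/∂y = 4*y
  integrand = ∂Q/∂x - ∂P/∂y = 4*x - 4*y.
Integrating over R: integral_0^1 integral_0^{1-x} (4*x - 4*y) dy dx = 0.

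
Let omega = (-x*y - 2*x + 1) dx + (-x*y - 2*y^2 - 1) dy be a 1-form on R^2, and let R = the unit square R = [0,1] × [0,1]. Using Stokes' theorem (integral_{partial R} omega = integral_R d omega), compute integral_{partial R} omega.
integral_(partial R) omega = 0

Stokes: integral_partial_R omega = integral_R d omega with d omega = (∂Q/∂x - ∂P/∂y) dx ∧ dy.
  ∂Q/∂x = -y
  ∂P/∂y = -x
  integrand = ∂Q/∂x - ∂P/∂y = x - y.
Integrating over R: integral_0^1 integral_0^1 (x - y) dx dy = 0.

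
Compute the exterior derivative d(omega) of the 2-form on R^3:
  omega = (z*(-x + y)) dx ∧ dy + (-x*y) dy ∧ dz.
d(omega) = (-x) dx ∧ dy ∧ dz

For a 2-form omega = sum_{i<j} g_{ij} dx_i ∧ dx_j, the exterior derivative is
  d(omega) = sum_{i<j} d(g_{ij}) ∧ dx_i ∧ dx_j = sum_{i<j, k} (∂g_{ij}/∂x_k) dx_k ∧ dx_i ∧ dx_j.
Expand each term, using dx_k ∧ dx_i ∧ dx_j = sgn(permutation) dx_{(a)} ∧ dx_{(b)} ∧ dx_{(c)} with (a < b < c) sorted:
  d(z*(-x + y)) includes (∂/∂z)(z*(-x + y)) dz = (-x + y) dz, which multiplied by dx ∧ dy gives (-x + y) dx ∧ dy ∧ dz
  d(-x*y) includes (∂/∂x)(-x*y) dx = (-y) dx, which multiplied by dy ∧ dz gives (-y) dx ∧ dy ∧ dz
Collecting like 3-forms: d(omega) = (-x) dx ∧ dy ∧ dz.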